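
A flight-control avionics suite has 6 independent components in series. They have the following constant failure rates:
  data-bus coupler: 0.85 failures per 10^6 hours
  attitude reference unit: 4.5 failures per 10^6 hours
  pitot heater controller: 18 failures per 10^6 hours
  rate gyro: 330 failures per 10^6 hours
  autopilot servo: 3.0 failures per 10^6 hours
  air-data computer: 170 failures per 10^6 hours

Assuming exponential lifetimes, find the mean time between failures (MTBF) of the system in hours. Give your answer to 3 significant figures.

Series of exponential components: λ_sys = Σ λ_i
λ_sys = 0.00000085 + 0.0000045 + 0.000018 + 0.00033 + 0.0000030 + 0.00017 = 5.2635e-04 /h
MTBF = 1 / λ_sys = 1900 h

1900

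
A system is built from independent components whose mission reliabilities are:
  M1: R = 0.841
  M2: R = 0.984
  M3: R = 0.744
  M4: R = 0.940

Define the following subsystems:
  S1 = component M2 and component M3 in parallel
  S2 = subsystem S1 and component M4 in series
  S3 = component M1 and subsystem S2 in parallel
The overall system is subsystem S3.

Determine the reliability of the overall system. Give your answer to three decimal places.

0.990

Parallel (M2 and M3): 1 − (1 − 0.98400)(1 − 0.74400) = 0.99590
Series ([0.99590] and M4): 0.99590 × 0.94000 = 0.93615
Parallel (M1 and [0.93615]): 1 − (1 − 0.84100)(1 − 0.93615) = 0.990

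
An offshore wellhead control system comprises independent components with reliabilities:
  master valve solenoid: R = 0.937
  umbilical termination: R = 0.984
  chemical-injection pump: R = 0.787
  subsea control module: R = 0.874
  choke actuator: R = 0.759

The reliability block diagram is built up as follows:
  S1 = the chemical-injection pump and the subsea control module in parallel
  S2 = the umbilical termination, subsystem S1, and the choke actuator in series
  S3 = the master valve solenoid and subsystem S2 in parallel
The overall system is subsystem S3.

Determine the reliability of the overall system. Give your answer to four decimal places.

Parallel (chemical-injection pump and subsea control module): 1 − (1 − 0.787000)(1 − 0.874000) = 0.973162
Series (umbilical termination, [0.973162], and choke actuator): 0.984000 × 0.973162 × 0.759000 = 0.726812
Parallel (master valve solenoid and [0.726812]): 1 − (1 − 0.937000)(1 − 0.726812) = 0.9828

0.9828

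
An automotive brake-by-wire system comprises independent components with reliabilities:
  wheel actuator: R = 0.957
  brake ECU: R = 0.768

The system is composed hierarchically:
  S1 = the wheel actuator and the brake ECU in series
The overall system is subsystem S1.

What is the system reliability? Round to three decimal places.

Series (wheel actuator and brake ECU): 0.95700 × 0.76800 = 0.735

0.735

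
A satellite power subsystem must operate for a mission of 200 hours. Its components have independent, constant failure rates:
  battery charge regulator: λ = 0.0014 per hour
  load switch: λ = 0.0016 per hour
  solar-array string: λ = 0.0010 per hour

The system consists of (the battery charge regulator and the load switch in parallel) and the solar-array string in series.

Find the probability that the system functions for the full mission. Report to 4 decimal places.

0.7640

R(battery charge regulator) = exp(−0.0014 × 200) = 0.755784
R(load switch) = exp(−0.0016 × 200) = 0.726149
R(solar-array string) = exp(−0.0010 × 200) = 0.818731
Parallel (battery charge regulator and load switch): 1 − (1 − 0.755784)(1 − 0.726149) = 0.933121
Series ([0.933121] and solar-array string): 0.933121 × 0.818731 = 0.7640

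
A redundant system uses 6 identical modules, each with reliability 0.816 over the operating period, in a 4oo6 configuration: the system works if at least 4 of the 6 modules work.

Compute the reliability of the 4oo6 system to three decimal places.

R = Σ_{i=4}^{6} C(6,i) p^i (1−p)^{6−i} with p = 0.816
C(6,4)·0.816^4·0.184^2 = 0.22516
C(6,5)·0.816^5·0.184^1 = 0.39941
C(6,6)·0.816^6·0.184^0 = 0.29522
Sum = 0.920

0.920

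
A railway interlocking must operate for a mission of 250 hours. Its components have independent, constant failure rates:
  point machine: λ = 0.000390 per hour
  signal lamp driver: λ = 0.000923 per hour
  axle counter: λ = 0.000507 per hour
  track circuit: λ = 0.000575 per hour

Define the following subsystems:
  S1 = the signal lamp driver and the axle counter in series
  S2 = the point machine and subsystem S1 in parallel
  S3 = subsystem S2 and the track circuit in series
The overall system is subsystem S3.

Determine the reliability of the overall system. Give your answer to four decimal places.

R(point machine) = exp(−0.000390 × 250) = 0.907102
R(signal lamp driver) = exp(−0.000923 × 250) = 0.793938
R(axle counter) = exp(−0.000507 × 250) = 0.880954
R(track circuit) = exp(−0.000575 × 250) = 0.866104
Series (signal lamp driver and axle counter): 0.793938 × 0.880954 = 0.699423
Parallel (point machine and [0.699423]): 1 − (1 − 0.907102)(1 − 0.699423) = 0.972077
Series ([0.972077] and track circuit): 0.972077 × 0.866104 = 0.8419

0.8419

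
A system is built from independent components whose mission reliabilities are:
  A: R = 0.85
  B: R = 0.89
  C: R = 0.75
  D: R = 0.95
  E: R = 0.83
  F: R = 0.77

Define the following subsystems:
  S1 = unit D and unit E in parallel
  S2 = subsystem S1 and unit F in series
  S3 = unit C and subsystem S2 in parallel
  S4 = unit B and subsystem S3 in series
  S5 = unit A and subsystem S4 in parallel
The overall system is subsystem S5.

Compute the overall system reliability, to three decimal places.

Parallel (D and E): 1 − (1 − 0.95000)(1 − 0.83000) = 0.99150
Series ([0.99150] and F): 0.99150 × 0.77000 = 0.76346
Parallel (C and [0.76346]): 1 − (1 − 0.75000)(1 − 0.76346) = 0.94087
Series (B and [0.94087]): 0.89000 × 0.94087 = 0.83737
Parallel (A and [0.83737]): 1 − (1 − 0.85000)(1 − 0.83737) = 0.976

0.976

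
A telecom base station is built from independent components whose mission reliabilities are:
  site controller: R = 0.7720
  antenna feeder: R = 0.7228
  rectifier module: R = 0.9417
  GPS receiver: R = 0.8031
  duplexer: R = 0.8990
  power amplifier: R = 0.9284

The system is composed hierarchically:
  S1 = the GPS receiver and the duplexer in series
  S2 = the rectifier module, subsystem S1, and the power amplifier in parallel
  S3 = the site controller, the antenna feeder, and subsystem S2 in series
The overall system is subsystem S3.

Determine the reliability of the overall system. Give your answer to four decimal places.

Series (GPS receiver and duplexer): 0.803100 × 0.899000 = 0.721987
Parallel (rectifier module, [0.721987], and power amplifier): 1 − (1 − 0.941700)(1 − 0.721987)(1 − 0.928400) = 0.998839
Series (site controller, antenna feeder, and [0.998839]): 0.772000 × 0.722800 × 0.998839 = 0.5574

0.5574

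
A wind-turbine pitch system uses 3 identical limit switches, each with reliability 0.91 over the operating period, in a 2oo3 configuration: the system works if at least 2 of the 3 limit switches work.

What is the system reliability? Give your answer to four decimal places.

R = Σ_{i=2}^{3} C(3,i) p^i (1−p)^{3−i} with p = 0.91
C(3,2)·0.91^2·0.09^1 = 0.223587
C(3,3)·0.91^3·0.09^0 = 0.753571
Sum = 0.9772

0.9772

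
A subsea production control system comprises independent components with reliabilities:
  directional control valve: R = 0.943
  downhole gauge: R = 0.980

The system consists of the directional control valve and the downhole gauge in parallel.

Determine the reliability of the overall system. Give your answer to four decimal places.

0.9989

Parallel (directional control valve and downhole gauge): 1 − (1 − 0.943000)(1 − 0.980000) = 0.9989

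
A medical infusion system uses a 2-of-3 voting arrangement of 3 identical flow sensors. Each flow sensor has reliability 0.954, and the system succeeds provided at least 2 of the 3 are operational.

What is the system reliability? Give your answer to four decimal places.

0.9938

R = Σ_{i=2}^{3} C(3,i) p^i (1−p)^{3−i} with p = 0.954
C(3,2)·0.954^2·0.046^1 = 0.125596
C(3,3)·0.954^3·0.046^0 = 0.868251
Sum = 0.9938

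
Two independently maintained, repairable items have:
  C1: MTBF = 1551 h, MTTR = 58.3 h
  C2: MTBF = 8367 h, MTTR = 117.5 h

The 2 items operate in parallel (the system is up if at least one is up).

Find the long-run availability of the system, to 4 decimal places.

A(C1) = MTBF/(MTBF+MTTR) = 1551/(1551+58.3) = 0.963773
A(C2) = MTBF/(MTBF+MTTR) = 8367/(8367+117.5) = 0.986151
Parallel availability: 1 − (1 − 0.963773)(1 − 0.986151) = 0.9995

0.9995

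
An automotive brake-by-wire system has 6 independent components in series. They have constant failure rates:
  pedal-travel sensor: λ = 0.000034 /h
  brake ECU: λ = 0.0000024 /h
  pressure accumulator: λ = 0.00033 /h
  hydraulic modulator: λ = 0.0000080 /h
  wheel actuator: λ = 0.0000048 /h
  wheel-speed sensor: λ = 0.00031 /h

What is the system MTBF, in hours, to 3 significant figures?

Series of exponential components: λ_sys = Σ λ_i
λ_sys = 0.000034 + 0.0000024 + 0.00033 + 0.0000080 + 0.0000048 + 0.00031 = 6.8920e-04 /h
MTBF = 1 / λ_sys = 1450 h

1450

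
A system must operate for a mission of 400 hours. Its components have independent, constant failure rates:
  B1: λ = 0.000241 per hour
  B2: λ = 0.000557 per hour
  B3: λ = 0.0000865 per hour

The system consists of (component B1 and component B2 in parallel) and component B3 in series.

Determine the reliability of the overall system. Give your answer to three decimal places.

R(B1) = exp(−0.000241 × 400) = 0.90810
R(B2) = exp(−0.000557 × 400) = 0.80027
R(B3) = exp(−0.0000865 × 400) = 0.96599
Parallel (B1 and B2): 1 − (1 − 0.90810)(1 − 0.80027) = 0.98164
Series ([0.98164] and B3): 0.98164 × 0.96599 = 0.948

0.948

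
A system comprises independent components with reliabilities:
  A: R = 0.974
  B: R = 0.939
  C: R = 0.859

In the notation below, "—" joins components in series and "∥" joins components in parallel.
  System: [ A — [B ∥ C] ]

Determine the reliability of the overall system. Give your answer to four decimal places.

0.9656

Parallel (B and C): 1 − (1 − 0.939000)(1 − 0.859000) = 0.991399
Series (A and [0.991399]): 0.974000 × 0.991399 = 0.9656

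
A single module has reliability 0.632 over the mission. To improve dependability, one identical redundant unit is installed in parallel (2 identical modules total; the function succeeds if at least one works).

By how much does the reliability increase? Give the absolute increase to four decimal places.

R_before = 0.632
R_after = 1 − (1 − 0.632)^2 = 0.8646
ΔR = 0.8646 − 0.632 = 0.2326

0.2326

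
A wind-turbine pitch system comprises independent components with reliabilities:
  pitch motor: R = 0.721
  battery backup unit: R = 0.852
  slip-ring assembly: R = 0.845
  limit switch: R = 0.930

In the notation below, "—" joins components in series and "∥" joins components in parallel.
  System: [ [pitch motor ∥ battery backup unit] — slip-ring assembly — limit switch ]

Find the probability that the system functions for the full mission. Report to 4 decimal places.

Parallel (pitch motor and battery backup unit): 1 − (1 − 0.721000)(1 − 0.852000) = 0.958708
Series ([0.958708], slip-ring assembly, and limit switch): 0.958708 × 0.845000 × 0.930000 = 0.7534

0.7534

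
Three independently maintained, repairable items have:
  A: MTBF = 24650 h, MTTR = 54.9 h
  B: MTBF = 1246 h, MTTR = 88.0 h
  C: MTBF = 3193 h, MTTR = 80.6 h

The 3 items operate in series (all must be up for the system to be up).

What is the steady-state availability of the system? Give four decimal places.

0.9090

A(A) = MTBF/(MTBF+MTTR) = 24650/(24650+54.9) = 0.997778
A(B) = MTBF/(MTBF+MTTR) = 1246/(1246+88.0) = 0.934033
A(C) = MTBF/(MTBF+MTTR) = 3193/(3193+80.6) = 0.975379
Series availability: 0.997778 × 0.934033 × 0.975379 = 0.9090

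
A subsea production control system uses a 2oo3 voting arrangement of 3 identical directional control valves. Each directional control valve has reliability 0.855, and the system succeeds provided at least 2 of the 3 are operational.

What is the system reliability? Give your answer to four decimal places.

0.9430

R = Σ_{i=2}^{3} C(3,i) p^i (1−p)^{3−i} with p = 0.855
C(3,2)·0.855^2·0.145^1 = 0.317996
C(3,3)·0.855^3·0.145^0 = 0.625026
Sum = 0.9430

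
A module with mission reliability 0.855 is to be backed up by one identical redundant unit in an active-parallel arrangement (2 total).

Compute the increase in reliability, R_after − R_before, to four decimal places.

R_before = 0.855
R_after = 1 − (1 − 0.855)^2 = 0.9790
ΔR = 0.9790 − 0.855 = 0.1240

0.1240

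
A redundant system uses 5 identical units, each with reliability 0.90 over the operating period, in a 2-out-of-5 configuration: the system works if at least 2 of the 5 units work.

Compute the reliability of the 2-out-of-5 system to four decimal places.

R = Σ_{i=2}^{5} C(5,i) p^i (1−p)^{5−i} with p = 0.90
C(5,2)·0.90^2·0.10^3 = 0.008100
C(5,3)·0.90^3·0.10^2 = 0.072900
C(5,4)·0.90^4·0.10^1 = 0.328050
C(5,5)·0.90^5·0.10^0 = 0.590490
Sum = 0.9995

0.9995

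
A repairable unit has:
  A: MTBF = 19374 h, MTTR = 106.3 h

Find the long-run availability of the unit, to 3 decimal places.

0.995

A(A) = MTBF/(MTBF+MTTR) = 19374/(19374+106.3) = 0.995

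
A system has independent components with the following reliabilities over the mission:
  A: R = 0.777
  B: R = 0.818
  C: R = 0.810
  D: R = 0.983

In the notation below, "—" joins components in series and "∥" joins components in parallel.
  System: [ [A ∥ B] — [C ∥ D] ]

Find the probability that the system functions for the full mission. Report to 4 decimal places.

Parallel (A and B): 1 − (1 − 0.777000)(1 − 0.818000) = 0.959414
Parallel (C and D): 1 − (1 − 0.810000)(1 − 0.983000) = 0.996770
Series ([0.959414] and [0.996770]): 0.959414 × 0.996770 = 0.9563

0.9563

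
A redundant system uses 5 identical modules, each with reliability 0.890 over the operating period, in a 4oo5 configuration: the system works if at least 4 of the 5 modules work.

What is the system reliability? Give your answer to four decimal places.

R = Σ_{i=4}^{5} C(5,i) p^i (1−p)^{5−i} with p = 0.890
C(5,4)·0.890^4·0.110^1 = 0.345082
C(5,5)·0.890^5·0.110^0 = 0.558406
Sum = 0.9035

0.9035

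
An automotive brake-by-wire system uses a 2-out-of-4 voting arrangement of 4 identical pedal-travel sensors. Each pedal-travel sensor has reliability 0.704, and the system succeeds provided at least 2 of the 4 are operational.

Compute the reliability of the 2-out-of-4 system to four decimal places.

0.9193

R = Σ_{i=2}^{4} C(4,i) p^i (1−p)^{4−i} with p = 0.704
C(4,2)·0.704^2·0.296^2 = 0.260543
C(4,3)·0.704^3·0.296^1 = 0.413114
C(4,4)·0.704^4·0.296^0 = 0.245635
Sum = 0.9193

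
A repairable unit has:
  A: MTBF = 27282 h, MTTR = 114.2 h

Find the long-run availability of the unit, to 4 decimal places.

0.9958

A(A) = MTBF/(MTBF+MTTR) = 27282/(27282+114.2) = 0.9958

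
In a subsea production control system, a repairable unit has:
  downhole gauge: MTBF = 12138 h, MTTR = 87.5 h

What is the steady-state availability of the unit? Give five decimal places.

0.99284

A(downhole gauge) = MTBF/(MTBF+MTTR) = 12138/(12138+87.5) = 0.99284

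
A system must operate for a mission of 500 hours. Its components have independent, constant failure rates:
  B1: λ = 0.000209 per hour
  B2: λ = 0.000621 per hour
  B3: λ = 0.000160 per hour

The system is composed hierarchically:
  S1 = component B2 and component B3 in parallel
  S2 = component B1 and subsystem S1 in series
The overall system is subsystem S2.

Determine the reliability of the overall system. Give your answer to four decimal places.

R(B1) = exp(−0.000209 × 500) = 0.900775
R(B2) = exp(−0.000621 × 500) = 0.733080
R(B3) = exp(−0.000160 × 500) = 0.923116
Parallel (B2 and B3): 1 − (1 − 0.733080)(1 − 0.923116) = 0.979478
Series (B1 and [0.979478]): 0.900775 × 0.979478 = 0.8823

0.8823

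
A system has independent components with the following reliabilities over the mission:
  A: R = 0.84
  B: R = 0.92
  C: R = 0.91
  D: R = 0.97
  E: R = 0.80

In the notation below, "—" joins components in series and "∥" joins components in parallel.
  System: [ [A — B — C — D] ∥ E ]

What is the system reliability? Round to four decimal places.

Series (A, B, C, and D): 0.840000 × 0.920000 × 0.910000 × 0.970000 = 0.682151
Parallel ([0.682151] and E): 1 − (1 − 0.682151)(1 − 0.800000) = 0.9364

0.9364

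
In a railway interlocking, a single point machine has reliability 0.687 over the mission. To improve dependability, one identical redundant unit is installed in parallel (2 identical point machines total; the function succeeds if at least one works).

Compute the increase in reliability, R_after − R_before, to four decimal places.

R_before = 0.687
R_after = 1 − (1 − 0.687)^2 = 0.9020
ΔR = 0.9020 − 0.687 = 0.2150

0.2150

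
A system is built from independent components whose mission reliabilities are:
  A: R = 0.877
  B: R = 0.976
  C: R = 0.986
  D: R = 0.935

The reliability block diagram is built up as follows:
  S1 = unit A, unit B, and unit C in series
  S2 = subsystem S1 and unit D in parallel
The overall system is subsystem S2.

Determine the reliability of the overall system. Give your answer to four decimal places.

Series (A, B, and C): 0.877000 × 0.976000 × 0.986000 = 0.843969
Parallel ([0.843969] and D): 1 − (1 − 0.843969)(1 − 0.935000) = 0.9899

0.9899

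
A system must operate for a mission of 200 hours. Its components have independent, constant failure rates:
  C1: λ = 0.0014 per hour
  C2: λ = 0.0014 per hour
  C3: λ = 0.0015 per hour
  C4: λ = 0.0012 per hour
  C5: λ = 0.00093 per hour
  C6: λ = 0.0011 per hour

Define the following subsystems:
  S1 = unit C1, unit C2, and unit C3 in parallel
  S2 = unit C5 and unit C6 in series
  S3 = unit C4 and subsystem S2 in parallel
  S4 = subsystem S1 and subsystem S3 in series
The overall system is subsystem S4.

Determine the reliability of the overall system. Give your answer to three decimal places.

R(C1) = exp(−0.0014 × 200) = 0.75578
R(C2) = exp(−0.0014 × 200) = 0.75578
R(C3) = exp(−0.0015 × 200) = 0.74082
R(C4) = exp(−0.0012 × 200) = 0.78663
R(C5) = exp(−0.00093 × 200) = 0.83027
R(C6) = exp(−0.0011 × 200) = 0.80252
Parallel (C1, C2, and C3): 1 − (1 − 0.75578)(1 − 0.75578)(1 − 0.74082) = 0.98454
Series (C5 and C6): 0.83027 × 0.80252 = 0.66631
Parallel (C4 and [0.66631]): 1 − (1 − 0.78663)(1 − 0.66631) = 0.92880
Series ([0.98454] and [0.92880]): 0.98454 × 0.92880 = 0.914

0.914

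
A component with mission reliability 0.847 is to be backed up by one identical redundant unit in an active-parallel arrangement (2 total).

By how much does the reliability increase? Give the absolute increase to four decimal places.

0.1296

R_before = 0.847
R_after = 1 − (1 − 0.847)^2 = 0.9766
ΔR = 0.9766 − 0.847 = 0.1296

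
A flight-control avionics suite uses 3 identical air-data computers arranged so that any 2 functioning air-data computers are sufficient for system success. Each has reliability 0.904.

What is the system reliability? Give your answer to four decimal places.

R = Σ_{i=2}^{3} C(3,i) p^i (1−p)^{3−i} with p = 0.904
C(3,2)·0.904^2·0.096^1 = 0.235358
C(3,3)·0.904^3·0.096^0 = 0.738763
Sum = 0.9741

0.9741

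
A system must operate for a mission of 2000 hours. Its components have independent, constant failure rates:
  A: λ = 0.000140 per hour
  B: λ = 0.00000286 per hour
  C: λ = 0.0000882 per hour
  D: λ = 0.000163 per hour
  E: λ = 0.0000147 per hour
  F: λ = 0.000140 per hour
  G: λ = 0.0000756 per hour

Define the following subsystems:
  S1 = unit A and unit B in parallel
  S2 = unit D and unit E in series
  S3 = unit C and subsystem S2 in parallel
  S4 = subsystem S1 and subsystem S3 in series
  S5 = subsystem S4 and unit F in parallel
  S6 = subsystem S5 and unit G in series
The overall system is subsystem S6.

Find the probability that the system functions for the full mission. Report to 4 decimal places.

R(A) = exp(−0.000140 × 2000) = 0.755784
R(B) = exp(−0.00000286 × 2000) = 0.994296
R(C) = exp(−0.0000882 × 2000) = 0.838283
R(D) = exp(−0.000163 × 2000) = 0.721805
R(E) = exp(−0.0000147 × 2000) = 0.971028
R(F) = exp(−0.000140 × 2000) = 0.755784
R(G) = exp(−0.0000756 × 2000) = 0.859676
Parallel (A and B): 1 − (1 − 0.755784)(1 − 0.994296) = 0.998607
Series (D and E): 0.721805 × 0.971028 = 0.700893
Parallel (C and [0.700893]): 1 − (1 − 0.838283)(1 − 0.700893) = 0.951629
Series ([0.998607] and [0.951629]): 0.998607 × 0.951629 = 0.950303
Parallel ([0.950303] and F): 1 − (1 − 0.950303)(1 − 0.755784) = 0.987863
Series ([0.987863] and G): 0.987863 × 0.859676 = 0.8492

0.8492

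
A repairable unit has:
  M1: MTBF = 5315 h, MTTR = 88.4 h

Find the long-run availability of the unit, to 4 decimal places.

0.9836

A(M1) = MTBF/(MTBF+MTTR) = 5315/(5315+88.4) = 0.9836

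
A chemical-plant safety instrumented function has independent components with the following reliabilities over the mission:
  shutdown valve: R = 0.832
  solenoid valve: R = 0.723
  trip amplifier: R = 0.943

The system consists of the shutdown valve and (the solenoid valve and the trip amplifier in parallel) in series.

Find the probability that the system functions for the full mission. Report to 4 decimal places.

Parallel (solenoid valve and trip amplifier): 1 − (1 − 0.723000)(1 − 0.943000) = 0.984211
Series (shutdown valve and [0.984211]): 0.832000 × 0.984211 = 0.8189

0.8189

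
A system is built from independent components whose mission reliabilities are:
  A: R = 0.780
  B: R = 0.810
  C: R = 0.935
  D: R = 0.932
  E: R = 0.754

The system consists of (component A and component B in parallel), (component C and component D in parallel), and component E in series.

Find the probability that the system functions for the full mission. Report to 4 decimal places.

Parallel (A and B): 1 − (1 − 0.780000)(1 − 0.810000) = 0.958200
Parallel (C and D): 1 − (1 − 0.935000)(1 − 0.932000) = 0.995580
Series ([0.958200], [0.995580], and E): 0.958200 × 0.995580 × 0.754000 = 0.7193

0.7193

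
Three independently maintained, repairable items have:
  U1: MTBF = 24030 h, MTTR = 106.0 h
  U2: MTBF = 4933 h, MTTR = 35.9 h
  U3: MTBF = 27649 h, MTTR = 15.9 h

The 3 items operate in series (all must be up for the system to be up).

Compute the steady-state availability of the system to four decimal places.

0.9878

A(U1) = MTBF/(MTBF+MTTR) = 24030/(24030+106.0) = 0.995608
A(U2) = MTBF/(MTBF+MTTR) = 4933/(4933+35.9) = 0.992775
A(U3) = MTBF/(MTBF+MTTR) = 27649/(27649+15.9) = 0.999425
Series availability: 0.995608 × 0.992775 × 0.999425 = 0.9878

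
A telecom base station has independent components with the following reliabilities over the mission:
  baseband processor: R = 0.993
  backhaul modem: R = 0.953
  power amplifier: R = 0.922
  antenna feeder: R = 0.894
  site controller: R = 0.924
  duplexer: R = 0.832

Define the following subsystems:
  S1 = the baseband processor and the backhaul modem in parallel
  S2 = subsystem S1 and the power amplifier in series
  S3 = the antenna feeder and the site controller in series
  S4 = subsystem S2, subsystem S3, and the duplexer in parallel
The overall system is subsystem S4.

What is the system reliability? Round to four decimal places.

0.9977

Parallel (baseband processor and backhaul modem): 1 − (1 − 0.993000)(1 − 0.953000) = 0.999671
Series ([0.999671] and power amplifier): 0.999671 × 0.922000 = 0.921697
Series (antenna feeder and site controller): 0.894000 × 0.924000 = 0.826056
Parallel ([0.921697], [0.826056], and duplexer): 1 − (1 − 0.921697)(1 − 0.826056)(1 − 0.832000) = 0.9977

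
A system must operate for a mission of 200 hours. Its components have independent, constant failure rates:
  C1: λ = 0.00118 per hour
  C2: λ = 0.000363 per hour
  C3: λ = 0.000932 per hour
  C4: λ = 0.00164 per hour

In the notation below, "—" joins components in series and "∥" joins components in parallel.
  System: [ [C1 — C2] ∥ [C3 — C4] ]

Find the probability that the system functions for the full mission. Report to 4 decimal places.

R(C1) = exp(−0.00118 × 200) = 0.789781
R(C2) = exp(−0.000363 × 200) = 0.929973
R(C3) = exp(−0.000932 × 200) = 0.829942
R(C4) = exp(−0.00164 × 200) = 0.720363
Series (C1 and C2): 0.789781 × 0.929973 = 0.734475
Series (C3 and C4): 0.829942 × 0.720363 = 0.597860
Parallel ([0.734475] and [0.597860]): 1 − (1 − 0.734475)(1 − 0.597860) = 0.8932

0.8932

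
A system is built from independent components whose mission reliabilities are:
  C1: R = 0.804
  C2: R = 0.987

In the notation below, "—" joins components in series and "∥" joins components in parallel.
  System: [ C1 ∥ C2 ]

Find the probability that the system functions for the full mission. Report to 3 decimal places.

Parallel (C1 and C2): 1 − (1 − 0.80400)(1 − 0.98700) = 0.997

0.997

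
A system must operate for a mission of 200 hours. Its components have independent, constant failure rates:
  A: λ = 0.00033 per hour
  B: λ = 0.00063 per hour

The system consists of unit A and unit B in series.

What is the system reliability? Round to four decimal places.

R(A) = exp(−0.00033 × 200) = 0.936131
R(B) = exp(−0.00063 × 200) = 0.881615
Series (A and B): 0.936131 × 0.881615 = 0.8253

0.8253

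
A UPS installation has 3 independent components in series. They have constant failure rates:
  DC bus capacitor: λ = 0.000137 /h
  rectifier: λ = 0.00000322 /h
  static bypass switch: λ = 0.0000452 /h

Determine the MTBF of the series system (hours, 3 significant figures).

5390

Series of exponential components: λ_sys = Σ λ_i
λ_sys = 0.000137 + 0.00000322 + 0.0000452 = 1.8542e-04 /h
MTBF = 1 / λ_sys = 5390 h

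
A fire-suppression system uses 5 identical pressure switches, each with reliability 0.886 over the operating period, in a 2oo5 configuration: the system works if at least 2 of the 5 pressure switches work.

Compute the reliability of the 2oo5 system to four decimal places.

R = Σ_{i=2}^{5} C(5,i) p^i (1−p)^{5−i} with p = 0.886
C(5,2)·0.886^2·0.114^3 = 0.011630
C(5,3)·0.886^3·0.114^2 = 0.090388
C(5,4)·0.886^4·0.114^1 = 0.351245
C(5,5)·0.886^5·0.114^0 = 0.545970
Sum = 0.9992

0.9992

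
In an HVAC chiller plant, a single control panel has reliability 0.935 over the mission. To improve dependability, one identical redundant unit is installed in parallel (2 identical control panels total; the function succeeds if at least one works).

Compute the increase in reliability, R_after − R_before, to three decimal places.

0.061

R_before = 0.935
R_after = 1 − (1 − 0.935)^2 = 0.996
ΔR = 0.996 − 0.935 = 0.061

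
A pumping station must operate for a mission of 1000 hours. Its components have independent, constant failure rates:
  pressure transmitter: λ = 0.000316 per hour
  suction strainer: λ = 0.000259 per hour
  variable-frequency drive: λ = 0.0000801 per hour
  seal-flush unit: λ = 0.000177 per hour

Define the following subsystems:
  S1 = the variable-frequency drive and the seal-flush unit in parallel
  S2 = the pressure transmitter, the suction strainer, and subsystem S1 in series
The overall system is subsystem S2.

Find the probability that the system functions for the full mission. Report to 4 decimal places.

0.5557

R(pressure transmitter) = exp(−0.000316 × 1000) = 0.729059
R(suction strainer) = exp(−0.000259 × 1000) = 0.771823
R(variable-frequency drive) = exp(−0.0000801 × 1000) = 0.923024
R(seal-flush unit) = exp(−0.000177 × 1000) = 0.837780
Parallel (variable-frequency drive and seal-flush unit): 1 − (1 − 0.923024)(1 − 0.837780) = 0.987513
Series (pressure transmitter, suction strainer, and [0.987513]): 0.729059 × 0.771823 × 0.987513 = 0.5557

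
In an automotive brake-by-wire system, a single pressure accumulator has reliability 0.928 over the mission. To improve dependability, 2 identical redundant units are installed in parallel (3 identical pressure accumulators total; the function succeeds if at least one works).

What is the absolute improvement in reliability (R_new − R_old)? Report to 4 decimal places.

0.0716

R_before = 0.928
R_after = 1 − (1 − 0.928)^3 = 0.9996
ΔR = 0.9996 − 0.928 = 0.0716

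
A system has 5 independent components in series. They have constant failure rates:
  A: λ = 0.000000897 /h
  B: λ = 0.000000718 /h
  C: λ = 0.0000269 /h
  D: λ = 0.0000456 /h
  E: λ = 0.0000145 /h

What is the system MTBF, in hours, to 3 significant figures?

11300

Series of exponential components: λ_sys = Σ λ_i
λ_sys = 0.000000897 + 0.000000718 + 0.0000269 + 0.0000456 + 0.0000145 = 8.8615e-05 /h
MTBF = 1 / λ_sys = 11300 h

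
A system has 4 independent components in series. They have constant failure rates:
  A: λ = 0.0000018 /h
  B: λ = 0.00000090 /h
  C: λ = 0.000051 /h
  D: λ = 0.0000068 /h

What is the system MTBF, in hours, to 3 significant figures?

16500

Series of exponential components: λ_sys = Σ λ_i
λ_sys = 0.0000018 + 0.00000090 + 0.000051 + 0.0000068 = 6.0500e-05 /h
MTBF = 1 / λ_sys = 16500 h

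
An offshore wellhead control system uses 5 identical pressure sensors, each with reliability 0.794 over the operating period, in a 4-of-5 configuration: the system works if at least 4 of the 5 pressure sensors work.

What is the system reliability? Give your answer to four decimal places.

0.7249

R = Σ_{i=4}^{5} C(5,i) p^i (1−p)^{5−i} with p = 0.794
C(5,4)·0.794^4·0.206^1 = 0.409373
C(5,5)·0.794^5·0.206^0 = 0.315575
Sum = 0.7249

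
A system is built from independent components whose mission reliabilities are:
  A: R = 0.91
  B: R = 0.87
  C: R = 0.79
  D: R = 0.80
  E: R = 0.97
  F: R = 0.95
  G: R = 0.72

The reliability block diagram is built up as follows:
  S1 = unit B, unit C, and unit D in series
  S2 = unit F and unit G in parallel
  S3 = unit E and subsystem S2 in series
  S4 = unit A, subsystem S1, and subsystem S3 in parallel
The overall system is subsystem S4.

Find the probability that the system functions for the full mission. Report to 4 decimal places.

Series (B, C, and D): 0.870000 × 0.790000 × 0.800000 = 0.549840
Parallel (F and G): 1 − (1 − 0.950000)(1 − 0.720000) = 0.986000
Series (E and [0.986000]): 0.970000 × 0.986000 = 0.956420
Parallel (A, [0.549840], and [0.956420]): 1 − (1 − 0.910000)(1 − 0.549840)(1 − 0.956420) = 0.9982

0.9982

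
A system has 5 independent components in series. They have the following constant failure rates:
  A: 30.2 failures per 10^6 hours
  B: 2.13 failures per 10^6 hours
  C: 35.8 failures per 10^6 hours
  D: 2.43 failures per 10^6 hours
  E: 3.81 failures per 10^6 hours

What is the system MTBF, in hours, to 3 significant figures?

13400

Series of exponential components: λ_sys = Σ λ_i
λ_sys = 0.0000302 + 0.00000213 + 0.0000358 + 0.00000243 + 0.00000381 = 7.4370e-05 /h
MTBF = 1 / λ_sys = 13400 h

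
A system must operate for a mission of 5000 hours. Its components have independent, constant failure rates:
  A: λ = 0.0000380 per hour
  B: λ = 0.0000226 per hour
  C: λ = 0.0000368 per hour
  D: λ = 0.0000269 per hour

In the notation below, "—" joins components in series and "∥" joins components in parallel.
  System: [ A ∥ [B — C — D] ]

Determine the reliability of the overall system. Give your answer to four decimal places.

R(A) = exp(−0.0000380 × 5000) = 0.826959
R(B) = exp(−0.0000226 × 5000) = 0.893151
R(C) = exp(−0.0000368 × 5000) = 0.831936
R(D) = exp(−0.0000269 × 5000) = 0.874153
Series (B, C, and D): 0.893151 × 0.831936 × 0.874153 = 0.649535
Parallel (A and [0.649535]): 1 − (1 − 0.826959)(1 − 0.649535) = 0.9394

0.9394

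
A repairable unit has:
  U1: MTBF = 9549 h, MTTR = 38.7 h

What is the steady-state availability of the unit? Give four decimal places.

A(U1) = MTBF/(MTBF+MTTR) = 9549/(9549+38.7) = 0.9960

0.9960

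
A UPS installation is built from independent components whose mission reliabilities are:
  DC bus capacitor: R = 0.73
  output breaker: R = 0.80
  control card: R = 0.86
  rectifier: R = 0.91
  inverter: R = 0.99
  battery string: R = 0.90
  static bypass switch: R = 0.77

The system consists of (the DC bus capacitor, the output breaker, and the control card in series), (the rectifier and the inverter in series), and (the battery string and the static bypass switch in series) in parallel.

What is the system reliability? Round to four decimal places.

Series (DC bus capacitor, output breaker, and control card): 0.730000 × 0.800000 × 0.860000 = 0.502240
Series (rectifier and inverter): 0.910000 × 0.990000 = 0.900900
Series (battery string and static bypass switch): 0.900000 × 0.770000 = 0.693000
Parallel ([0.502240], [0.900900], and [0.693000]): 1 − (1 − 0.502240)(1 − 0.900900)(1 − 0.693000) = 0.9849

0.9849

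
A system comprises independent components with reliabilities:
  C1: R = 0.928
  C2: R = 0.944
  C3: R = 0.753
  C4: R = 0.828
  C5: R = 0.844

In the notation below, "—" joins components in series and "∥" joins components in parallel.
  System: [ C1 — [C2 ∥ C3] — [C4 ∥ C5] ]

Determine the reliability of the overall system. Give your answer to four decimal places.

Parallel (C2 and C3): 1 − (1 − 0.944000)(1 − 0.753000) = 0.986168
Parallel (C4 and C5): 1 − (1 − 0.828000)(1 − 0.844000) = 0.973168
Series (C1, [0.986168], and [0.973168]): 0.928000 × 0.986168 × 0.973168 = 0.8906

0.8906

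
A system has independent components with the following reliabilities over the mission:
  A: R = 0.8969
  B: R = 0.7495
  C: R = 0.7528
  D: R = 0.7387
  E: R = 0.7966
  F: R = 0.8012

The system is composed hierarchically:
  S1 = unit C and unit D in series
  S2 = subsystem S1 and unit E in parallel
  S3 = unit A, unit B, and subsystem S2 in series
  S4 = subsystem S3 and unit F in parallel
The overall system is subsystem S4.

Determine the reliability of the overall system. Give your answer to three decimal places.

Series (C and D): 0.75280 × 0.73870 = 0.55609
Parallel ([0.55609] and E): 1 − (1 − 0.55609)(1 − 0.79660) = 0.90971
Series (A, B, and [0.90971]): 0.89690 × 0.74950 × 0.90971 = 0.61153
Parallel ([0.61153] and F): 1 − (1 − 0.61153)(1 − 0.80120) = 0.923

0.923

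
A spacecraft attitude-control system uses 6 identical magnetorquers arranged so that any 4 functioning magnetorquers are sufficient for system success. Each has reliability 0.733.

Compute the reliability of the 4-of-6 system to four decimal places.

R = Σ_{i=4}^{6} C(6,i) p^i (1−p)^{6−i} with p = 0.733
C(6,4)·0.733^4·0.267^2 = 0.308695
C(6,5)·0.733^5·0.267^1 = 0.338986
C(6,6)·0.733^6·0.267^0 = 0.155104
Sum = 0.8028

0.8028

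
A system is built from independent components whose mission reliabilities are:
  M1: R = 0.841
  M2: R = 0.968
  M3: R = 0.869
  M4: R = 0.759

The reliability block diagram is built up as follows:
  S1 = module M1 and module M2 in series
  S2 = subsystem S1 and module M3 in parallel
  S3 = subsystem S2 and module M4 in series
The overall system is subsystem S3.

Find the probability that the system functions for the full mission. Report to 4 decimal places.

Series (M1 and M2): 0.841000 × 0.968000 = 0.814088
Parallel ([0.814088] and M3): 1 − (1 − 0.814088)(1 − 0.869000) = 0.975646
Series ([0.975646] and M4): 0.975646 × 0.759000 = 0.7405

0.7405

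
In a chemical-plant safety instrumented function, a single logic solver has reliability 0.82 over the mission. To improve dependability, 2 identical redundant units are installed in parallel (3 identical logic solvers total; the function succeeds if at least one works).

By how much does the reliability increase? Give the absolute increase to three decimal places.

0.174

R_before = 0.82
R_after = 1 − (1 − 0.82)^3 = 0.994
ΔR = 0.994 − 0.82 = 0.174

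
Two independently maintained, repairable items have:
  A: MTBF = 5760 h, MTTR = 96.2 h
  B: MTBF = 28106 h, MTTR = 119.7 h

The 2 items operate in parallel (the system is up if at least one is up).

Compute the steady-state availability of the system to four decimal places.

A(A) = MTBF/(MTBF+MTTR) = 5760/(5760+96.2) = 0.983573
A(B) = MTBF/(MTBF+MTTR) = 28106/(28106+119.7) = 0.995759
Parallel availability: 1 − (1 − 0.983573)(1 − 0.995759) = 0.9999

0.9999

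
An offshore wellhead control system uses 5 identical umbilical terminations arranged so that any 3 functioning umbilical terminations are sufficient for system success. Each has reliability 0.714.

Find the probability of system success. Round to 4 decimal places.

R = Σ_{i=3}^{5} C(5,i) p^i (1−p)^{5−i} with p = 0.714
C(5,3)·0.714^3·0.286^2 = 0.297733
C(5,4)·0.714^4·0.286^1 = 0.371646
C(5,5)·0.714^5·0.286^0 = 0.185563
Sum = 0.8549

0.8549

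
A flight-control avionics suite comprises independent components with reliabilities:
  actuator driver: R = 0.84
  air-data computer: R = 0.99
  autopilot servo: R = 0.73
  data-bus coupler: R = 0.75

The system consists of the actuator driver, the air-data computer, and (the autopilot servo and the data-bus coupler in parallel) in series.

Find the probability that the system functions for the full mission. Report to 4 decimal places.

0.7755

Parallel (autopilot servo and data-bus coupler): 1 − (1 − 0.730000)(1 − 0.750000) = 0.932500
Series (actuator driver, air-data computer, and [0.932500]): 0.840000 × 0.990000 × 0.932500 = 0.7755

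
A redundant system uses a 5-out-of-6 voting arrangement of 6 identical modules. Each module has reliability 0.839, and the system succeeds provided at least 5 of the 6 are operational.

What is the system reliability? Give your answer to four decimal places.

R = Σ_{i=5}^{6} C(6,i) p^i (1−p)^{6−i} with p = 0.839
C(6,5)·0.839^5·0.161^1 = 0.401594
C(6,6)·0.839^6·0.161^0 = 0.348796
Sum = 0.7504

0.7504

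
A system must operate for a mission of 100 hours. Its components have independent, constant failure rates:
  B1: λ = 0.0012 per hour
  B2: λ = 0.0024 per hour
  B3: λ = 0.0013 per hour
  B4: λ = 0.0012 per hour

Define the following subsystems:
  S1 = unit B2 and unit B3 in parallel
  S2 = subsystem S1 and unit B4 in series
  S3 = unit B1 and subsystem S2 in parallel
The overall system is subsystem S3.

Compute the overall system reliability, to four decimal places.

0.9846

R(B1) = exp(−0.0012 × 100) = 0.886920
R(B2) = exp(−0.0024 × 100) = 0.786628
R(B3) = exp(−0.0013 × 100) = 0.878095
R(B4) = exp(−0.0012 × 100) = 0.886920
Parallel (B2 and B3): 1 − (1 − 0.786628)(1 − 0.878095) = 0.973989
Series ([0.973989] and B4): 0.973989 × 0.886920 = 0.863850
Parallel (B1 and [0.863850]): 1 − (1 − 0.886920)(1 − 0.863850) = 0.9846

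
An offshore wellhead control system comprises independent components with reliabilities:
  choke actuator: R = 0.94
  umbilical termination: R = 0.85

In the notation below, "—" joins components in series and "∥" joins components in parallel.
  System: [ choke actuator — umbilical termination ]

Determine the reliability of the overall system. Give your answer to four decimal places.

0.7990

Series (choke actuator and umbilical termination): 0.940000 × 0.850000 = 0.7990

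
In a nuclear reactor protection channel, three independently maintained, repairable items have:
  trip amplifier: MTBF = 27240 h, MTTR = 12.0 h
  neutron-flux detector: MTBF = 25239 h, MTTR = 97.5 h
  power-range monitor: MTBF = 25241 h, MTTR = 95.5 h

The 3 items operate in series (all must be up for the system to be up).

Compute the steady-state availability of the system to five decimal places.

A(trip amplifier) = MTBF/(MTBF+MTTR) = 27240/(27240+12.0) = 0.999560
A(neutron-flux detector) = MTBF/(MTBF+MTTR) = 25239/(25239+97.5) = 0.996152
A(power-range monitor) = MTBF/(MTBF+MTTR) = 25241/(25241+95.5) = 0.996231
Series availability: 0.999560 × 0.996152 × 0.996231 = 0.99196

0.99196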